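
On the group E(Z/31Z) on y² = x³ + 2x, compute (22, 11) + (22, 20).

The two points share x = 22 and their y-coordinates satisfy 11 + 20 ≡ 0 (mod 31), so they are inverses. Their sum is 𝒪.

O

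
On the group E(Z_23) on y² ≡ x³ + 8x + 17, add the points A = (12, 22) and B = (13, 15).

(12, 22) + (13, 15). λ = (15 - 22)/(13 - 12) ≡ 16/1 mod 23. 1⁻¹ ≡ 1 (mod 23) since 1·1 = 1 ≡ 1, so λ ≡ 16.
  x = λ² - 12 - 13 = 256 - 25 ≡ 1; y = λ·(12 - 1) - 22 ≡ 16. → (1, 16)

(1, 16)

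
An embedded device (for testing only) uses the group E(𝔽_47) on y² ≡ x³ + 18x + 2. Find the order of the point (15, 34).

2P: tangent at (15, 34): λ = (3·15² + 18)/(2·34) ≡ 35/21. 21⁻¹ ≡ 9 (mod 47), so λ ≡ 35·9 ≡ 33.
  x = λ² - 15 - 15 = 1089 - 30 ≡ 25; y = λ·(15 - 25) - 34 ≡ 12. → (25, 12)
3P: (25, 12) + (15, 34). λ = (34 - 12)/(15 - 25) ≡ 22/37 mod 47. 37⁻¹ ≡ 14 (mod 47) since 37·14 = 518 ≡ 1, so λ ≡ 26.
  x = λ² - 25 - 15 = 676 - 40 ≡ 25; y = λ·(25 - 25) - 12 ≡ 35. → (25, 35)
4P: (25, 35) + (15, 34). λ = (34 - 35)/(15 - 25) ≡ 46/37 mod 47. 37⁻¹ ≡ 14 (mod 47), so λ ≡ 33.
  x = λ² - 25 - 15 = 1089 - 40 ≡ 15; y = λ·(25 - 15) - 35 ≡ 13. → (15, 13)
5P: (15, 13) + (15, 34): same x and y₁ ≡ -y₂, so the sum is O.
5P = O, so the order is 5.

5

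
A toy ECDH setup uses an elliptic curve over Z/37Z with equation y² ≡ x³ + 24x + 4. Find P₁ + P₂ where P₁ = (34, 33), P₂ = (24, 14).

(0, 2)

(34, 33) + (24, 14). λ = (14 - 33)/(24 - 34) ≡ 18/27 mod 37. 27⁻¹ ≡ 11 (mod 37) since 27·11 = 297 ≡ 1, so λ ≡ 13.
  x = λ² - 34 - 24 = 169 - 58 ≡ 0; y = λ·(34 - 0) - 33 ≡ 2. → (0, 2)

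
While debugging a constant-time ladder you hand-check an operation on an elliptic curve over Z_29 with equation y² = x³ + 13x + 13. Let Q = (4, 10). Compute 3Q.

Repeated addition: build up to 3Q.
2Q: tangent at (4, 10): λ = (3·4² + 13)/(2·10) ≡ 3/20. 20⁻¹ ≡ 16 (mod 29), so λ ≡ 3·16 ≡ 19.
  x = λ² - 4 - 4 = 361 - 8 ≡ 5; y = λ·(4 - 5) - 10 ≡ 0. → (5, 0)
3Q: (5, 0) + (4, 10). λ = (10 - 0)/(4 - 5) ≡ 10/28 mod 29. 28⁻¹ ≡ 28 (mod 29), so λ ≡ 19.
  x = λ² - 5 - 4 = 361 - 9 ≡ 4; y = λ·(5 - 4) - 0 ≡ 19. → (4, 19)

(4, 19)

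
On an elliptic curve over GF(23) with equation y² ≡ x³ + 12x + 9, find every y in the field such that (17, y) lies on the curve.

x³ + 12x + 9 = 5126 ≡ 20 (mod 23).
20 is a non-residue mod 23; no y exists.

none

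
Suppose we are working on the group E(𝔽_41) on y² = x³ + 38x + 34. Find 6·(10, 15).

Write Q = (10, 15).
Repeated addition: build up to 6Q.
2Q: tangent at (10, 15): λ = (3·10² + 38)/(2·15) ≡ 10/30. 30⁻¹ ≡ 26 (mod 41), so λ ≡ 10·26 ≡ 14.
  x = λ² - 10 - 10 = 196 - 20 ≡ 12; y = λ·(10 - 12) - 15 ≡ 39. → (12, 39)
3Q: (12, 39) + (10, 15). λ = (15 - 39)/(10 - 12) ≡ 17/39 mod 41. 39⁻¹ ≡ 20 (mod 41), so λ ≡ 12.
  x = λ² - 12 - 10 = 144 - 22 ≡ 40; y = λ·(12 - 40) - 39 ≡ 35. → (40, 35)
4Q: (40, 35) + (10, 15). λ = (15 - 35)/(10 - 40) ≡ 21/11 mod 41. 11⁻¹ ≡ 15 (mod 41), so λ ≡ 28.
  x = λ² - 40 - 10 = 784 - 50 ≡ 37; y = λ·(40 - 37) - 35 ≡ 8. → (37, 8)
5Q: (37, 8) + (10, 15). λ = (15 - 8)/(10 - 37) ≡ 7/14 mod 41. 14⁻¹ ≡ 3 (mod 41), so λ ≡ 21.
  x = λ² - 37 - 10 = 441 - 47 ≡ 25; y = λ·(37 - 25) - 8 ≡ 39. → (25, 39)
6Q: (25, 39) + (10, 15). λ = (15 - 39)/(10 - 25) ≡ 17/26 mod 41. 26⁻¹ ≡ 30 (mod 41), so λ ≡ 18.
  x = λ² - 25 - 10 = 324 - 35 ≡ 2; y = λ·(25 - 2) - 39 ≡ 6. → (2, 6)

(2, 6)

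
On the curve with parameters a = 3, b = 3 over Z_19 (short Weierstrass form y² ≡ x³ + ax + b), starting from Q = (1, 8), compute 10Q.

Repeated addition: build up to 10Q.
2Q: tangent at (1, 8): λ = (3·1² + 3)/(2·8) ≡ 6/16. 16⁻¹ ≡ 6 (mod 19), so λ ≡ 6·6 ≡ 17.
  x = λ² - 1 - 1 = 289 - 2 ≡ 2; y = λ·(1 - 2) - 8 ≡ 13. → (2, 13)
3Q: (2, 13) + (1, 8). λ = (8 - 13)/(1 - 2) ≡ 14/18 mod 19. 18⁻¹ ≡ 18 (mod 19) since 18·18 = 324 ≡ 1, so λ ≡ 5.
  x = λ² - 2 - 1 = 25 - 3 ≡ 3; y = λ·(2 - 3) - 13 ≡ 1. → (3, 1)
4Q: (3, 1) + (1, 8). λ = (8 - 1)/(1 - 3) ≡ 7/17 mod 19. 17⁻¹ ≡ 9 (mod 19), so λ ≡ 6.
  x = λ² - 3 - 1 = 36 - 4 ≡ 13; y = λ·(3 - 13) - 1 ≡ 15. → (13, 15)
5Q: (13, 15) + (1, 8). λ = (8 - 15)/(1 - 13) ≡ 12/7 mod 19. 7⁻¹ ≡ 11 (mod 19), so λ ≡ 18.
  x = λ² - 13 - 1 = 324 - 14 ≡ 6; y = λ·(13 - 6) - 15 ≡ 16. → (6, 16)
6Q: (6, 16) + (1, 8). λ = (8 - 16)/(1 - 6) ≡ 11/14 mod 19. 14⁻¹ ≡ 15 (mod 19) since 14·15 = 210 ≡ 1, so λ ≡ 13.
  x = λ² - 6 - 1 = 169 - 7 ≡ 10; y = λ·(6 - 10) - 16 ≡ 8. → (10, 8)
7Q: (10, 8) + (1, 8). λ = (8 - 8)/(1 - 10) ≡ 0/10 mod 19. 10⁻¹ ≡ 2 (mod 19) since 10·2 = 20 ≡ 1, so λ ≡ 0.
  x = λ² - 10 - 1 = 0 - 11 ≡ 8; y = λ·(10 - 8) - 8 ≡ 11. → (8, 11)
8Q: (8, 11) + (1, 8). λ = (8 - 11)/(1 - 8) ≡ 16/12 mod 19. 12⁻¹ ≡ 8 (mod 19), so λ ≡ 14.
  x = λ² - 8 - 1 = 196 - 9 ≡ 16; y = λ·(8 - 16) - 11 ≡ 10. → (16, 10)
9Q: (16, 10) + (1, 8). λ = (8 - 10)/(1 - 16) ≡ 17/4 mod 19. 4⁻¹ ≡ 5 (mod 19) since 4·5 = 20 ≡ 1, so λ ≡ 9.
  x = λ² - 16 - 1 = 81 - 17 ≡ 7; y = λ·(16 - 7) - 10 ≡ 14. → (7, 14)
10Q: (7, 14) + (1, 8). λ = (8 - 14)/(1 - 7) ≡ 13/13 mod 19. 13⁻¹ ≡ 3 (mod 19), so λ ≡ 1.
  x = λ² - 7 - 1 = 1 - 8 ≡ 12; y = λ·(7 - 12) - 14 ≡ 0. → (12, 0)

(12, 0)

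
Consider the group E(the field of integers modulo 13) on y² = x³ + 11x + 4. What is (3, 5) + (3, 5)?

(10, 10)

tangent at (3, 5): λ = (3·3² + 11)/(2·5) ≡ 12/10. 10⁻¹ ≡ 4 (mod 13), so λ ≡ 12·4 ≡ 9.
  x = λ² - 3 - 3 = 81 - 6 ≡ 10; y = λ·(3 - 10) - 5 ≡ 10. → (10, 10)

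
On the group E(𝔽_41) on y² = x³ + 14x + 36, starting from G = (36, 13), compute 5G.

Double-and-add on 5 = (101)₂. Start with G = (36, 13) for the leading 1-bit.
double: tangent at (36, 13): λ = (3·36² + 14)/(2·13) ≡ 7/26. 26⁻¹ ≡ 30 (mod 41) since 26·30 = 780 ≡ 1, so λ ≡ 7·30 ≡ 5.
  x = λ² - 36 - 36 = 25 - 72 ≡ 35; y = λ·(36 - 35) - 13 ≡ 33. → (35, 33)
double: tangent at (35, 33): λ = (3·35² + 14)/(2·33) ≡ 40/25. 25⁻¹ ≡ 23 (mod 41), so λ ≡ 40·23 ≡ 18.
  x = λ² - 35 - 35 = 324 - 70 ≡ 8; y = λ·(35 - 8) - 33 ≡ 2. → (8, 2)
add G: (8, 2) + (36, 13). λ = (13 - 2)/(36 - 8) ≡ 11/28 mod 41. 28⁻¹ ≡ 22 (mod 41) since 28·22 = 616 ≡ 1, so λ ≡ 37.
  x = λ² - 8 - 36 = 1369 - 44 ≡ 13; y = λ·(8 - 13) - 2 ≡ 18. → (13, 18)

(13, 18)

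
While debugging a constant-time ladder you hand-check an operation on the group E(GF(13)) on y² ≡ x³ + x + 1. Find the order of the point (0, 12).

2P: tangent at (0, 12): λ = (3·0² + 1)/(2·12) ≡ 1/11. 11⁻¹ ≡ 6 (mod 13), so λ ≡ 1·6 ≡ 6.
  x = λ² - 0 - 0 = 36 - 0 ≡ 10; y = λ·(0 - 10) - 12 ≡ 6. → (10, 6)
3P: (10, 6) + (0, 12). λ = (12 - 6)/(0 - 10) ≡ 6/3 mod 13. 3⁻¹ ≡ 9 (mod 13), so λ ≡ 2.
  x = λ² - 10 - 0 = 4 - 10 ≡ 7; y = λ·(10 - 7) - 6 ≡ 0. → (7, 0)
4P: (7, 0) + (0, 12). λ = (12 - 0)/(0 - 7) ≡ 12/6 mod 13. 6⁻¹ ≡ 11 (mod 13), so λ ≡ 2.
  x = λ² - 7 - 0 = 4 - 7 ≡ 10; y = λ·(7 - 10) - 0 ≡ 7. → (10, 7)
5P: (10, 7) + (0, 12). λ = (12 - 7)/(0 - 10) ≡ 5/3 mod 13. 3⁻¹ ≡ 9 (mod 13) since 3·9 = 27 ≡ 1, so λ ≡ 6.
  x = λ² - 10 - 0 = 36 - 10 ≡ 0; y = λ·(10 - 0) - 7 ≡ 1. → (0, 1)
6P: (0, 1) + (0, 12): same x and y₁ ≡ -y₂, so the sum is ∞.
6P = ∞, so the order is 6.

6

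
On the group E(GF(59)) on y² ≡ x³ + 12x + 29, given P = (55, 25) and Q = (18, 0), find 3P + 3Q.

(38, 30)

First 3P:
Repeated addition: build up to 3P.
2P: tangent at (55, 25): λ = (3·55² + 12)/(2·25) ≡ 1/50. 50⁻¹ ≡ 13 (mod 59), so λ ≡ 1·13 ≡ 13.
  x = λ² - 55 - 55 = 169 - 110 ≡ 0; y = λ·(55 - 0) - 25 ≡ 41. → (0, 41)
3P: (0, 41) + (55, 25). λ = (25 - 41)/(55 - 0) ≡ 43/55 mod 59. 55⁻¹ ≡ 44 (mod 59), so λ ≡ 4.
  x = λ² - 0 - 55 = 16 - 55 ≡ 20; y = λ·(0 - 20) - 41 ≡ 56. → (20, 56)
3P = (20, 56).
Next 3Q:
Repeated addition: build up to 3Q.
2Q: (18, 0) + (18, 0): same x and y₁ ≡ -y₂, so the sum is 𝒪.
3Q: 𝒪 + (18, 0) = (18, 0) (identity).
3Q = (18, 0).
Finally 3P + 3Q:
(20, 56) + (18, 0). λ = (0 - 56)/(18 - 20) ≡ 3/57 mod 59. 57⁻¹ ≡ 29 (mod 59) since 57·29 = 1653 ≡ 1, so λ ≡ 28.
  x = λ² - 20 - 18 = 784 - 38 ≡ 38; y = λ·(20 - 38) - 56 ≡ 30. → (38, 30)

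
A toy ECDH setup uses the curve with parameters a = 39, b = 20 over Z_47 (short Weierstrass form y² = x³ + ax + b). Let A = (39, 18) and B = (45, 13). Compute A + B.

(12, 30)

(39, 18) + (45, 13). λ = (13 - 18)/(45 - 39) ≡ 42/6 mod 47. 6⁻¹ ≡ 8 (mod 47), so λ ≡ 7.
  x = λ² - 39 - 45 = 49 - 84 ≡ 12; y = λ·(39 - 12) - 18 ≡ 30. → (12, 30)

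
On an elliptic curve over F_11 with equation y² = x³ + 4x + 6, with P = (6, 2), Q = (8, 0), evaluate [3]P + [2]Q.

(6, 9)

First 3P:
Repeated addition: build up to 3P.
2P: tangent at (6, 2): λ = (3·6² + 4)/(2·2) ≡ 2/4. 4⁻¹ ≡ 3 (mod 11), so λ ≡ 2·3 ≡ 6.
  x = λ² - 6 - 6 = 36 - 12 ≡ 2; y = λ·(6 - 2) - 2 ≡ 0. → (2, 0)
3P: (2, 0) + (6, 2). λ = (2 - 0)/(6 - 2) ≡ 2/4 mod 11. 4⁻¹ ≡ 3 (mod 11) since 4·3 = 12 ≡ 1, so λ ≡ 6.
  x = λ² - 2 - 6 = 36 - 8 ≡ 6; y = λ·(2 - 6) - 0 ≡ 9. → (6, 9)
3P = (6, 9).
Next 2Q:
Repeated addition: build up to 2Q.
2Q: (8, 0) + (8, 0): same x and y₁ ≡ -y₂, so the sum is the point at infinity.
2Q = the point at infinity.
Finally 3P + 2Q:
(6, 9) + the point at infinity = (6, 9) (identity).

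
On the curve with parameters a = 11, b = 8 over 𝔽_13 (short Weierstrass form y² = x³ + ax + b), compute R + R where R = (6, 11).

tangent at (6, 11): λ = (3·6² + 11)/(2·11) ≡ 2/9. 9⁻¹ ≡ 3 (mod 13) since 9·3 = 27 ≡ 1, so λ ≡ 2·3 ≡ 6.
  x = λ² - 6 - 6 = 36 - 12 ≡ 11; y = λ·(6 - 11) - 11 ≡ 11. → (11, 11)

(11, 11)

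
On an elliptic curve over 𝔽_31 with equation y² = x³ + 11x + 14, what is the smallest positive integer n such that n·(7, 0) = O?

2P: (7, 0) + (7, 0): same x and y₁ ≡ -y₂, so the sum is O.
2P = O, so the order is 2.

2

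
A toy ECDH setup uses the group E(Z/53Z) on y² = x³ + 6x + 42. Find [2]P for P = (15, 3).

(13, 12)

tangent at (15, 3): λ = (3·15² + 6)/(2·3) ≡ 45/6. 6⁻¹ ≡ 9 (mod 53) since 6·9 = 54 ≡ 1, so λ ≡ 45·9 ≡ 34.
  x = λ² - 15 - 15 = 1156 - 30 ≡ 13; y = λ·(15 - 13) - 3 ≡ 12. → (13, 12)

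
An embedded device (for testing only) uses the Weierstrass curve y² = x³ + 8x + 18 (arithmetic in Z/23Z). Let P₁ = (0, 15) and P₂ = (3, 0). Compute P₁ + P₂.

(22, 3)

(0, 15) + (3, 0). λ = (0 - 15)/(3 - 0) ≡ 8/3 mod 23. 3⁻¹ ≡ 8 (mod 23), so λ ≡ 18.
  x = λ² - 0 - 3 = 324 - 3 ≡ 22; y = λ·(0 - 22) - 15 ≡ 3. → (22, 3)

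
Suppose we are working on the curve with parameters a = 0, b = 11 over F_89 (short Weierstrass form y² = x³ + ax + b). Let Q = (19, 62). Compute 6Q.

(0, 10)

Double-and-add on 6 = (110)₂. Start with Q = (19, 62) for the leading 1-bit.
double: tangent at (19, 62): λ = (3·19² + 0)/(2·62) ≡ 15/35. 35⁻¹ ≡ 28 (mod 89), so λ ≡ 15·28 ≡ 64.
  x = λ² - 19 - 19 = 4096 - 38 ≡ 53; y = λ·(19 - 53) - 62 ≡ 76. → (53, 76)
add Q: (53, 76) + (19, 62). λ = (62 - 76)/(19 - 53) ≡ 75/55 mod 89. 55⁻¹ ≡ 34 (mod 89), so λ ≡ 58.
  x = λ² - 53 - 19 = 3364 - 72 ≡ 88; y = λ·(53 - 88) - 76 ≡ 30. → (88, 30)
double: tangent at (88, 30): λ = (3·88² + 0)/(2·30) ≡ 3/60. 60⁻¹ ≡ 46 (mod 89), so λ ≡ 3·46 ≡ 49.
  x = λ² - 88 - 88 = 2401 - 176 ≡ 0; y = λ·(88 - 0) - 30 ≡ 10. → (0, 10)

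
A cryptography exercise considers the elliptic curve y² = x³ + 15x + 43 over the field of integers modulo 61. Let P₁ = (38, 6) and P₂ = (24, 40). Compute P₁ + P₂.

(38, 6) + (24, 40). λ = (40 - 6)/(24 - 38) ≡ 34/47 mod 61. 47⁻¹ ≡ 13 (mod 61), so λ ≡ 15.
  x = λ² - 38 - 24 = 225 - 62 ≡ 41; y = λ·(38 - 41) - 6 ≡ 10. → (41, 10)

(41, 10)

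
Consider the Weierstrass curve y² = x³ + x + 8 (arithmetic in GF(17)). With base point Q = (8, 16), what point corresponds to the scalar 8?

Repeated addition: build up to 8Q.
2Q: tangent at (8, 16): λ = (3·8² + 1)/(2·16) ≡ 6/15. 15⁻¹ ≡ 8 (mod 17) since 15·8 = 120 ≡ 1, so λ ≡ 6·8 ≡ 14.
  x = λ² - 8 - 8 = 196 - 16 ≡ 10; y = λ·(8 - 10) - 16 ≡ 7. → (10, 7)
3Q: (10, 7) + (8, 16). λ = (16 - 7)/(8 - 10) ≡ 9/15 mod 17. 15⁻¹ ≡ 8 (mod 17), so λ ≡ 4.
  x = λ² - 10 - 8 = 16 - 18 ≡ 15; y = λ·(10 - 15) - 7 ≡ 7. → (15, 7)
4Q: (15, 7) + (8, 16). λ = (16 - 7)/(8 - 15) ≡ 9/10 mod 17. 10⁻¹ ≡ 12 (mod 17), so λ ≡ 6.
  x = λ² - 15 - 8 = 36 - 23 ≡ 13; y = λ·(15 - 13) - 7 ≡ 5. → (13, 5)
5Q: (13, 5) + (8, 16). λ = (16 - 5)/(8 - 13) ≡ 11/12 mod 17. 12⁻¹ ≡ 10 (mod 17), so λ ≡ 8.
  x = λ² - 13 - 8 = 64 - 21 ≡ 9; y = λ·(13 - 9) - 5 ≡ 10. → (9, 10)
6Q: (9, 10) + (8, 16). λ = (16 - 10)/(8 - 9) ≡ 6/16 mod 17. 16⁻¹ ≡ 16 (mod 17) since 16·16 = 256 ≡ 1, so λ ≡ 11.
  x = λ² - 9 - 8 = 121 - 17 ≡ 2; y = λ·(9 - 2) - 10 ≡ 16. → (2, 16)
7Q: (2, 16) + (8, 16). λ = (16 - 16)/(8 - 2) ≡ 0/6 mod 17. 6⁻¹ ≡ 3 (mod 17), so λ ≡ 0.
  x = λ² - 2 - 8 = 0 - 10 ≡ 7; y = λ·(2 - 7) - 16 ≡ 1. → (7, 1)
8Q: (7, 1) + (8, 16). λ = (16 - 1)/(8 - 7) ≡ 15/1 mod 17. 1⁻¹ ≡ 1 (mod 17) since 1·1 = 1 ≡ 1, so λ ≡ 15.
  x = λ² - 7 - 8 = 225 - 15 ≡ 6; y = λ·(7 - 6) - 1 ≡ 14. → (6, 14)

(6, 14)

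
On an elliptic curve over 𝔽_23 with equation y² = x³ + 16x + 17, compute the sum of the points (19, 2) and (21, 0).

(19, 2) + (21, 0). λ = (0 - 2)/(21 - 19) ≡ 21/2 mod 23. 2⁻¹ ≡ 12 (mod 23), so λ ≡ 22.
  x = λ² - 19 - 21 = 484 - 40 ≡ 7; y = λ·(19 - 7) - 2 ≡ 9. → (7, 9)

(7, 9)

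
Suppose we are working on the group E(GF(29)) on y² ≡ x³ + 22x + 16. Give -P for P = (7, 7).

-(7, 7) = (7, -7 mod 29) = (7, 22).

(7, 22)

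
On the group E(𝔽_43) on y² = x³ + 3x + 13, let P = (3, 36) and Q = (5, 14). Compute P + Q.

(3, 36) + (5, 14). λ = (14 - 36)/(5 - 3) ≡ 21/2 mod 43. 2⁻¹ ≡ 22 (mod 43), so λ ≡ 32.
  x = λ² - 3 - 5 = 1024 - 8 ≡ 27; y = λ·(3 - 27) - 36 ≡ 13. → (27, 13)

(27, 13)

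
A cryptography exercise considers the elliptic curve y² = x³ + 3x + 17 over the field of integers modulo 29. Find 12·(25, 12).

(4, 8)

Write G = (25, 12).
Repeated addition: build up to 12G.
2G: tangent at (25, 12): λ = (3·25² + 3)/(2·12) ≡ 22/24. 24⁻¹ ≡ 23 (mod 29) since 24·23 = 552 ≡ 1, so λ ≡ 22·23 ≡ 13.
  x = λ² - 25 - 25 = 169 - 50 ≡ 3; y = λ·(25 - 3) - 12 ≡ 13. → (3, 13)
3G: (3, 13) + (25, 12). λ = (12 - 13)/(25 - 3) ≡ 28/22 mod 29. 22⁻¹ ≡ 4 (mod 29) since 22·4 = 88 ≡ 1, so λ ≡ 25.
  x = λ² - 3 - 25 = 625 - 28 ≡ 17; y = λ·(3 - 17) - 13 ≡ 14. → (17, 14)
4G: (17, 14) + (25, 12). λ = (12 - 14)/(25 - 17) ≡ 27/8 mod 29. 8⁻¹ ≡ 11 (mod 29) since 8·11 = 88 ≡ 1, so λ ≡ 7.
  x = λ² - 17 - 25 = 49 - 42 ≡ 7; y = λ·(17 - 7) - 14 ≡ 27. → (7, 27)
5G: (7, 27) + (25, 12). λ = (12 - 27)/(25 - 7) ≡ 14/18 mod 29. 18⁻¹ ≡ 21 (mod 29), so λ ≡ 4.
  x = λ² - 7 - 25 = 16 - 32 ≡ 13; y = λ·(7 - 13) - 27 ≡ 7. → (13, 7)
6G: (13, 7) + (25, 12). λ = (12 - 7)/(25 - 13) ≡ 5/12 mod 29. 12⁻¹ ≡ 17 (mod 29), so λ ≡ 27.
  x = λ² - 13 - 25 = 729 - 38 ≡ 24; y = λ·(13 - 24) - 7 ≡ 15. → (24, 15)
7G: (24, 15) + (25, 12). λ = (12 - 15)/(25 - 24) ≡ 26/1 mod 29. 1⁻¹ ≡ 1 (mod 29) since 1·1 = 1 ≡ 1, so λ ≡ 26.
  x = λ² - 24 - 25 = 676 - 49 ≡ 18; y = λ·(24 - 18) - 15 ≡ 25. → (18, 25)
8G: (18, 25) + (25, 12). λ = (12 - 25)/(25 - 18) ≡ 16/7 mod 29. 7⁻¹ ≡ 25 (mod 29), so λ ≡ 23.
  x = λ² - 18 - 25 = 529 - 43 ≡ 22; y = λ·(18 - 22) - 25 ≡ 28. → (22, 28)
9G: (22, 28) + (25, 12). λ = (12 - 28)/(25 - 22) ≡ 13/3 mod 29. 3⁻¹ ≡ 10 (mod 29), so λ ≡ 14.
  x = λ² - 22 - 25 = 196 - 47 ≡ 4; y = λ·(22 - 4) - 28 ≡ 21. → (4, 21)
10G: (4, 21) + (25, 12). λ = (12 - 21)/(25 - 4) ≡ 20/21 mod 29. 21⁻¹ ≡ 18 (mod 29), so λ ≡ 12.
  x = λ² - 4 - 25 = 144 - 29 ≡ 28; y = λ·(4 - 28) - 21 ≡ 10. → (28, 10)
11G: (28, 10) + (25, 12). λ = (12 - 10)/(25 - 28) ≡ 2/26 mod 29. 26⁻¹ ≡ 19 (mod 29), so λ ≡ 9.
  x = λ² - 28 - 25 = 81 - 53 ≡ 28; y = λ·(28 - 28) - 10 ≡ 19. → (28, 19)
12G: (28, 19) + (25, 12). λ = (12 - 19)/(25 - 28) ≡ 22/26 mod 29. 26⁻¹ ≡ 19 (mod 29) since 26·19 = 494 ≡ 1, so λ ≡ 12.
  x = λ² - 28 - 25 = 144 - 53 ≡ 4; y = λ·(28 - 4) - 19 ≡ 8. → (4, 8)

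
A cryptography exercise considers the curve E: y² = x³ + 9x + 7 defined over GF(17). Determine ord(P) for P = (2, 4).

2P: tangent at (2, 4): λ = (3·2² + 9)/(2·4) ≡ 4/8. 8⁻¹ ≡ 15 (mod 17) since 8·15 = 120 ≡ 1, so λ ≡ 4·15 ≡ 9.
  x = λ² - 2 - 2 = 81 - 4 ≡ 9; y = λ·(2 - 9) - 4 ≡ 1. → (9, 1)
3P: (9, 1) + (2, 4). λ = (4 - 1)/(2 - 9) ≡ 3/10 mod 17. 10⁻¹ ≡ 12 (mod 17), so λ ≡ 2.
  x = λ² - 9 - 2 = 4 - 11 ≡ 10; y = λ·(9 - 10) - 1 ≡ 14. → (10, 14)
4P: (10, 14) + (2, 4). λ = (4 - 14)/(2 - 10) ≡ 7/9 mod 17. 9⁻¹ ≡ 2 (mod 17) since 9·2 = 18 ≡ 1, so λ ≡ 14.
  x = λ² - 10 - 2 = 196 - 12 ≡ 14; y = λ·(10 - 14) - 14 ≡ 15. → (14, 15)
5P: (14, 15) + (2, 4). λ = (4 - 15)/(2 - 14) ≡ 6/5 mod 17. 5⁻¹ ≡ 7 (mod 17), so λ ≡ 8.
  x = λ² - 14 - 2 = 64 - 16 ≡ 14; y = λ·(14 - 14) - 15 ≡ 2. → (14, 2)
6P: (14, 2) + (2, 4). λ = (4 - 2)/(2 - 14) ≡ 2/5 mod 17. 5⁻¹ ≡ 7 (mod 17), so λ ≡ 14.
  x = λ² - 14 - 2 = 196 - 16 ≡ 10; y = λ·(14 - 10) - 2 ≡ 3. → (10, 3)
7P: (10, 3) + (2, 4). λ = (4 - 3)/(2 - 10) ≡ 1/9 mod 17. 9⁻¹ ≡ 2 (mod 17) since 9·2 = 18 ≡ 1, so λ ≡ 2.
  x = λ² - 10 - 2 = 4 - 12 ≡ 9; y = λ·(10 - 9) - 3 ≡ 16. → (9, 16)
8P: (9, 16) + (2, 4). λ = (4 - 16)/(2 - 9) ≡ 5/10 mod 17. 10⁻¹ ≡ 12 (mod 17), so λ ≡ 9.
  x = λ² - 9 - 2 = 81 - 11 ≡ 2; y = λ·(9 - 2) - 16 ≡ 13. → (2, 13)
9P: (2, 13) + (2, 4): same x and y₁ ≡ -y₂, so the sum is ∞.
9P = ∞, so the order is 9.

9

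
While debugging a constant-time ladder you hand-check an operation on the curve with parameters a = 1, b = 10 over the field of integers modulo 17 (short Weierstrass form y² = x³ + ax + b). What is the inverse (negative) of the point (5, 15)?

(5, 2)

-(5, 15) = (5, -15 mod 17) = (5, 2).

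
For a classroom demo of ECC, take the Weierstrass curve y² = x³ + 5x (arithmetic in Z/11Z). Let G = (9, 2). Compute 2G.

(9, 9)

tangent at (9, 2): λ = (3·9² + 5)/(2·2) ≡ 6/4. 4⁻¹ ≡ 3 (mod 11), so λ ≡ 6·3 ≡ 7.
  x = λ² - 9 - 9 = 49 - 18 ≡ 9; y = λ·(9 - 9) - 2 ≡ 9. → (9, 9)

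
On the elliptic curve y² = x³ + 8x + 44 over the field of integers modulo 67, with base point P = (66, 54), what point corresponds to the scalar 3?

(26, 41)

Repeated addition: build up to 3P.
2P: tangent at (66, 54): λ = (3·66² + 8)/(2·54) ≡ 11/41. 41⁻¹ ≡ 18 (mod 67), so λ ≡ 11·18 ≡ 64.
  x = λ² - 66 - 66 = 4096 - 132 ≡ 11; y = λ·(66 - 11) - 54 ≡ 49. → (11, 49)
3P: (11, 49) + (66, 54). λ = (54 - 49)/(66 - 11) ≡ 5/55 mod 67. 55⁻¹ ≡ 39 (mod 67) since 55·39 = 2145 ≡ 1, so λ ≡ 61.
  x = λ² - 11 - 66 = 3721 - 77 ≡ 26; y = λ·(11 - 26) - 49 ≡ 41. → (26, 41)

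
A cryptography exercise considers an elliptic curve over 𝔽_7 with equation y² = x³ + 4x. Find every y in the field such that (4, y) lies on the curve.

x³ + 4x + 0 = 80 ≡ 3 (mod 7).
3 is a non-residue mod 7; no y exists.

none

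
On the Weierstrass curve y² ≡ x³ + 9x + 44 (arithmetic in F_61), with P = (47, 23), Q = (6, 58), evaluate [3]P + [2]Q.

First 3P:
Repeated addition: build up to 3P.
2P: tangent at (47, 23): λ = (3·47² + 9)/(2·23) ≡ 48/46. 46⁻¹ ≡ 4 (mod 61) since 46·4 = 184 ≡ 1, so λ ≡ 48·4 ≡ 9.
  x = λ² - 47 - 47 = 81 - 94 ≡ 48; y = λ·(47 - 48) - 23 ≡ 29. → (48, 29)
3P: (48, 29) + (47, 23). λ = (23 - 29)/(47 - 48) ≡ 55/60 mod 61. 60⁻¹ ≡ 60 (mod 61) since 60·60 = 3600 ≡ 1, so λ ≡ 6.
  x = λ² - 48 - 47 = 36 - 95 ≡ 2; y = λ·(48 - 2) - 29 ≡ 3. → (2, 3)
3P = (2, 3).
Next 2Q:
Repeated addition: build up to 2Q.
2Q: tangent at (6, 58): λ = (3·6² + 9)/(2·58) ≡ 56/55. 55⁻¹ ≡ 10 (mod 61), so λ ≡ 56·10 ≡ 11.
  x = λ² - 6 - 6 = 121 - 12 ≡ 48; y = λ·(6 - 48) - 58 ≡ 29. → (48, 29)
2Q = (48, 29).
Finally 3P + 2Q:
(2, 3) + (48, 29). λ = (29 - 3)/(48 - 2) ≡ 26/46 mod 61. 46⁻¹ ≡ 4 (mod 61), so λ ≡ 43.
  x = λ² - 2 - 48 = 1849 - 50 ≡ 30; y = λ·(2 - 30) - 3 ≡ 13. → (30, 13)

(30, 13)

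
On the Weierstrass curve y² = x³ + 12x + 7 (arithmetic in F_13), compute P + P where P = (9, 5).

tangent at (9, 5): λ = (3·9² + 12)/(2·5) ≡ 8/10. 10⁻¹ ≡ 4 (mod 13) since 10·4 = 40 ≡ 1, so λ ≡ 8·4 ≡ 6.
  x = λ² - 9 - 9 = 36 - 18 ≡ 5; y = λ·(9 - 5) - 5 ≡ 6. → (5, 6)

(5, 6)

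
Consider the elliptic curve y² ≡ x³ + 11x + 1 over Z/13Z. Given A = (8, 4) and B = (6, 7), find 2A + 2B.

First 2A:
Repeated addition: build up to 2A.
2A: tangent at (8, 4): λ = (3·8² + 11)/(2·4) ≡ 8/8. 8⁻¹ ≡ 5 (mod 13), so λ ≡ 8·5 ≡ 1.
  x = λ² - 8 - 8 = 1 - 16 ≡ 11; y = λ·(8 - 11) - 4 ≡ 6. → (11, 6)
2A = (11, 6).
Next 2B:
Repeated addition: build up to 2B.
2B: tangent at (6, 7): λ = (3·6² + 11)/(2·7) ≡ 2/1. 1⁻¹ ≡ 1 (mod 13) since 1·1 = 1 ≡ 1, so λ ≡ 2·1 ≡ 2.
  x = λ² - 6 - 6 = 4 - 12 ≡ 5; y = λ·(6 - 5) - 7 ≡ 8. → (5, 8)
2B = (5, 8).
Finally 2A + 2B:
(11, 6) + (5, 8). λ = (8 - 6)/(5 - 11) ≡ 2/7 mod 13. 7⁻¹ ≡ 2 (mod 13), so λ ≡ 4.
  x = λ² - 11 - 5 = 16 - 16 ≡ 0; y = λ·(11 - 0) - 6 ≡ 12. → (0, 12)

(0, 12)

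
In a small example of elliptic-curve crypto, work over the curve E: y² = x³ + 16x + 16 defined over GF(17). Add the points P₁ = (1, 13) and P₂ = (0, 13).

(16, 4)

(1, 13) + (0, 13). λ = (13 - 13)/(0 - 1) ≡ 0/16 mod 17. 16⁻¹ ≡ 16 (mod 17) since 16·16 = 256 ≡ 1, so λ ≡ 0.
  x = λ² - 1 - 0 = 0 - 1 ≡ 16; y = λ·(1 - 16) - 13 ≡ 4. → (16, 4)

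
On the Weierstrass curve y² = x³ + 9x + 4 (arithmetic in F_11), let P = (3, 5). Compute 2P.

tangent at (3, 5): λ = (3·3² + 9)/(2·5) ≡ 3/10. 10⁻¹ ≡ 10 (mod 11) since 10·10 = 100 ≡ 1, so λ ≡ 3·10 ≡ 8.
  x = λ² - 3 - 3 = 64 - 6 ≡ 3; y = λ·(3 - 3) - 5 ≡ 6. → (3, 6)

(3, 6)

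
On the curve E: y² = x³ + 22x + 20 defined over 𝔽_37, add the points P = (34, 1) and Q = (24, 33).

(34, 1) + (24, 33). λ = (33 - 1)/(24 - 34) ≡ 32/27 mod 37. 27⁻¹ ≡ 11 (mod 37), so λ ≡ 19.
  x = λ² - 34 - 24 = 361 - 58 ≡ 7; y = λ·(34 - 7) - 1 ≡ 31. → (7, 31)

(7, 31)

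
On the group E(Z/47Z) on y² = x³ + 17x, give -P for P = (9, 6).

(9, 41)

-(9, 6) = (9, -6 mod 47) = (9, 41).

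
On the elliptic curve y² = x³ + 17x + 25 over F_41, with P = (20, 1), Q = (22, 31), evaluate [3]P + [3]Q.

First 3P:
Repeated addition: build up to 3P.
2P: tangent at (20, 1): λ = (3·20² + 17)/(2·1) ≡ 28/2. 2⁻¹ ≡ 21 (mod 41), so λ ≡ 28·21 ≡ 14.
  x = λ² - 20 - 20 = 196 - 40 ≡ 33; y = λ·(20 - 33) - 1 ≡ 22. → (33, 22)
3P: (33, 22) + (20, 1). λ = (1 - 22)/(20 - 33) ≡ 20/28 mod 41. 28⁻¹ ≡ 22 (mod 41) since 28·22 = 616 ≡ 1, so λ ≡ 30.
  x = λ² - 33 - 20 = 900 - 53 ≡ 27; y = λ·(33 - 27) - 22 ≡ 35. → (27, 35)
3P = (27, 35).
Next 3Q:
Repeated addition: build up to 3Q.
2Q: tangent at (22, 31): λ = (3·22² + 17)/(2·31) ≡ 34/21. 21⁻¹ ≡ 2 (mod 41), so λ ≡ 34·2 ≡ 27.
  x = λ² - 22 - 22 = 729 - 44 ≡ 29; y = λ·(22 - 29) - 31 ≡ 26. → (29, 26)
3Q: (29, 26) + (22, 31). λ = (31 - 26)/(22 - 29) ≡ 5/34 mod 41. 34⁻¹ ≡ 35 (mod 41) since 34·35 = 1190 ≡ 1, so λ ≡ 11.
  x = λ² - 29 - 22 = 121 - 51 ≡ 29; y = λ·(29 - 29) - 26 ≡ 15. → (29, 15)
3Q = (29, 15).
Finally 3P + 3Q:
(27, 35) + (29, 15). λ = (15 - 35)/(29 - 27) ≡ 21/2 mod 41. 2⁻¹ ≡ 21 (mod 41) since 2·21 = 42 ≡ 1, so λ ≡ 31.
  x = λ² - 27 - 29 = 961 - 56 ≡ 3; y = λ·(27 - 3) - 35 ≡ 12. → (3, 12)

(3, 12)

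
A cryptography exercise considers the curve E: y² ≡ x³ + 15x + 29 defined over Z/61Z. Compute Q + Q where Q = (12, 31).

(10, 9)

tangent at (12, 31): λ = (3·12² + 15)/(2·31) ≡ 20/1. 1⁻¹ ≡ 1 (mod 61) since 1·1 = 1 ≡ 1, so λ ≡ 20·1 ≡ 20.
  x = λ² - 12 - 12 = 400 - 24 ≡ 10; y = λ·(12 - 10) - 31 ≡ 9. → (10, 9)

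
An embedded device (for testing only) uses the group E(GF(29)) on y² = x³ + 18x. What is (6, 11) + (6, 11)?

(22, 16)

tangent at (6, 11): λ = (3·6² + 18)/(2·11) ≡ 10/22. 22⁻¹ ≡ 4 (mod 29), so λ ≡ 10·4 ≡ 11.
  x = λ² - 6 - 6 = 121 - 12 ≡ 22; y = λ·(6 - 22) - 11 ≡ 16. → (22, 16)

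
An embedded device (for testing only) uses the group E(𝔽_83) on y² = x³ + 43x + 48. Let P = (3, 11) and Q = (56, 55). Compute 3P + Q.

(51, 73)

First 3P:
Repeated addition: build up to 3P.
2P: tangent at (3, 11): λ = (3·3² + 43)/(2·11) ≡ 70/22. 22⁻¹ ≡ 34 (mod 83), so λ ≡ 70·34 ≡ 56.
  x = λ² - 3 - 3 = 3136 - 6 ≡ 59; y = λ·(3 - 59) - 11 ≡ 7. → (59, 7)
3P: (59, 7) + (3, 11). λ = (11 - 7)/(3 - 59) ≡ 4/27 mod 83. 27⁻¹ ≡ 40 (mod 83), so λ ≡ 77.
  x = λ² - 59 - 3 = 5929 - 62 ≡ 57; y = λ·(59 - 57) - 7 ≡ 64. → (57, 64)
3P = (57, 64).
Finally 3P + Q:
(57, 64) + (56, 55). λ = (55 - 64)/(56 - 57) ≡ 74/82 mod 83. 82⁻¹ ≡ 82 (mod 83), so λ ≡ 9.
  x = λ² - 57 - 56 = 81 - 113 ≡ 51; y = λ·(57 - 51) - 64 ≡ 73. → (51, 73)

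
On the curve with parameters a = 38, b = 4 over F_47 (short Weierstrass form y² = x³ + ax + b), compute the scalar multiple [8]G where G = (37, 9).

(11, 25)

Double-and-add on 8 = (1000)₂. Start with G = (37, 9) for the leading 1-bit.
double: tangent at (37, 9): λ = (3·37² + 38)/(2·9) ≡ 9/18. 18⁻¹ ≡ 34 (mod 47) since 18·34 = 612 ≡ 1, so λ ≡ 9·34 ≡ 24.
  x = λ² - 37 - 37 = 576 - 74 ≡ 32; y = λ·(37 - 32) - 9 ≡ 17. → (32, 17)
double: tangent at (32, 17): λ = (3·32² + 38)/(2·17) ≡ 8/34. 34⁻¹ ≡ 18 (mod 47), so λ ≡ 8·18 ≡ 3.
  x = λ² - 32 - 32 = 9 - 64 ≡ 39; y = λ·(32 - 39) - 17 ≡ 9. → (39, 9)
double: tangent at (39, 9): λ = (3·39² + 38)/(2·9) ≡ 42/18. 18⁻¹ ≡ 34 (mod 47), so λ ≡ 42·34 ≡ 18.
  x = λ² - 39 - 39 = 324 - 78 ≡ 11; y = λ·(39 - 11) - 9 ≡ 25. → (11, 25)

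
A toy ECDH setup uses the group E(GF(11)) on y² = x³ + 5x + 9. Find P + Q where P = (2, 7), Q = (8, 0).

(2, 7) + (8, 0). λ = (0 - 7)/(8 - 2) ≡ 4/6 mod 11. 6⁻¹ ≡ 2 (mod 11), so λ ≡ 8.
  x = λ² - 2 - 8 = 64 - 10 ≡ 10; y = λ·(2 - 10) - 7 ≡ 6. → (10, 6)

(10, 6)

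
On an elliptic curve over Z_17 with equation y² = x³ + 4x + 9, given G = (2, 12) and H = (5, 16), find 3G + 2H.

(0, 3)

First 3G:
Repeated addition: build up to 3G.
2G: tangent at (2, 12): λ = (3·2² + 4)/(2·12) ≡ 16/7. 7⁻¹ ≡ 5 (mod 17) since 7·5 = 35 ≡ 1, so λ ≡ 16·5 ≡ 12.
  x = λ² - 2 - 2 = 144 - 4 ≡ 4; y = λ·(2 - 4) - 12 ≡ 15. → (4, 15)
3G: (4, 15) + (2, 12). λ = (12 - 15)/(2 - 4) ≡ 14/15 mod 17. 15⁻¹ ≡ 8 (mod 17) since 15·8 = 120 ≡ 1, so λ ≡ 10.
  x = λ² - 4 - 2 = 100 - 6 ≡ 9; y = λ·(4 - 9) - 15 ≡ 3. → (9, 3)
3G = (9, 3).
Next 2H:
Repeated addition: build up to 2H.
2H: tangent at (5, 16): λ = (3·5² + 4)/(2·16) ≡ 11/15. 15⁻¹ ≡ 8 (mod 17), so λ ≡ 11·8 ≡ 3.
  x = λ² - 5 - 5 = 9 - 10 ≡ 16; y = λ·(5 - 16) - 16 ≡ 2. → (16, 2)
2H = (16, 2).
Finally 3G + 2H:
(9, 3) + (16, 2). λ = (2 - 3)/(16 - 9) ≡ 16/7 mod 17. 7⁻¹ ≡ 5 (mod 17), so λ ≡ 12.
  x = λ² - 9 - 16 = 144 - 25 ≡ 0; y = λ·(9 - 0) - 3 ≡ 3. → (0, 3)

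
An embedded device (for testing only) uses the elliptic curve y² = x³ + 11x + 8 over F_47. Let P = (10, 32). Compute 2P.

tangent at (10, 32): λ = (3·10² + 11)/(2·32) ≡ 29/17. 17⁻¹ ≡ 36 (mod 47) since 17·36 = 612 ≡ 1, so λ ≡ 29·36 ≡ 10.
  x = λ² - 10 - 10 = 100 - 20 ≡ 33; y = λ·(10 - 33) - 32 ≡ 20. → (33, 20)

(33, 20)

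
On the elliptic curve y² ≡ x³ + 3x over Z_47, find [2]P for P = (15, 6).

(25, 40)

tangent at (15, 6): λ = (3·15² + 3)/(2·6) ≡ 20/12. 12⁻¹ ≡ 4 (mod 47), so λ ≡ 20·4 ≡ 33.
  x = λ² - 15 - 15 = 1089 - 30 ≡ 25; y = λ·(15 - 25) - 6 ≡ 40. → (25, 40)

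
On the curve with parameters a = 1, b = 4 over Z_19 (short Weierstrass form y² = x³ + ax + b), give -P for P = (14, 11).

(14, 8)

-(14, 11) = (14, -11 mod 19) = (14, 8).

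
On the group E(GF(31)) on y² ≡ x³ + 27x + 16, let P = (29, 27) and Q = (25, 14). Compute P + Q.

(5, 20)

(29, 27) + (25, 14). λ = (14 - 27)/(25 - 29) ≡ 18/27 mod 31. 27⁻¹ ≡ 23 (mod 31) since 27·23 = 621 ≡ 1, so λ ≡ 11.
  x = λ² - 29 - 25 = 121 - 54 ≡ 5; y = λ·(29 - 5) - 27 ≡ 20. → (5, 20)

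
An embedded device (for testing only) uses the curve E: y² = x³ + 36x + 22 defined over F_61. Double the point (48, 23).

(53, 36)

tangent at (48, 23): λ = (3·48² + 36)/(2·23) ≡ 55/46. 46⁻¹ ≡ 4 (mod 61) since 46·4 = 184 ≡ 1, so λ ≡ 55·4 ≡ 37.
  x = λ² - 48 - 48 = 1369 - 96 ≡ 53; y = λ·(48 - 53) - 23 ≡ 36. → (53, 36)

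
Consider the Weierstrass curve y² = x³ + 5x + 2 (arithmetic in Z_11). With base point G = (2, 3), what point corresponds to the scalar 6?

Double-and-add on 6 = (110)₂. Start with G = (2, 3) for the leading 1-bit.
double: tangent at (2, 3): λ = (3·2² + 5)/(2·3) ≡ 6/6. 6⁻¹ ≡ 2 (mod 11), so λ ≡ 6·2 ≡ 1.
  x = λ² - 2 - 2 = 1 - 4 ≡ 8; y = λ·(2 - 8) - 3 ≡ 2. → (8, 2)
add G: (8, 2) + (2, 3). λ = (3 - 2)/(2 - 8) ≡ 1/5 mod 11. 5⁻¹ ≡ 9 (mod 11), so λ ≡ 9.
  x = λ² - 8 - 2 = 81 - 10 ≡ 5; y = λ·(8 - 5) - 2 ≡ 3. → (5, 3)
double: tangent at (5, 3): λ = (3·5² + 5)/(2·3) ≡ 3/6. 6⁻¹ ≡ 2 (mod 11) since 6·2 = 12 ≡ 1, so λ ≡ 3·2 ≡ 6.
  x = λ² - 5 - 5 = 36 - 10 ≡ 4; y = λ·(5 - 4) - 3 ≡ 3. → (4, 3)

(4, 3)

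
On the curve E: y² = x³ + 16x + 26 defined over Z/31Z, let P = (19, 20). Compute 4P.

Repeated addition: build up to 4P.
2P: tangent at (19, 20): λ = (3·19² + 16)/(2·20) ≡ 14/9. 9⁻¹ ≡ 7 (mod 31), so λ ≡ 14·7 ≡ 5.
  x = λ² - 19 - 19 = 25 - 38 ≡ 18; y = λ·(19 - 18) - 20 ≡ 16. → (18, 16)
3P: (18, 16) + (19, 20). λ = (20 - 16)/(19 - 18) ≡ 4/1 mod 31. 1⁻¹ ≡ 1 (mod 31), so λ ≡ 4.
  x = λ² - 18 - 19 = 16 - 37 ≡ 10; y = λ·(18 - 10) - 16 ≡ 16. → (10, 16)
4P: (10, 16) + (19, 20). λ = (20 - 16)/(19 - 10) ≡ 4/9 mod 31. 9⁻¹ ≡ 7 (mod 31), so λ ≡ 28.
  x = λ² - 10 - 19 = 784 - 29 ≡ 11; y = λ·(10 - 11) - 16 ≡ 18. → (11, 18)

(11, 18)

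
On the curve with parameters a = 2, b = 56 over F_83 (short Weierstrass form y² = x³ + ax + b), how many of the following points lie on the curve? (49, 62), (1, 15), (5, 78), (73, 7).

3

(49, 62): 62² ≡ 26, rhs ≡ 26 → on.
(1, 15): 15² ≡ 59, rhs ≡ 59 → on.
(5, 78): 78² ≡ 25, rhs ≡ 25 → on.
(73, 7): 7² ≡ 49, rhs ≡ 32 → off.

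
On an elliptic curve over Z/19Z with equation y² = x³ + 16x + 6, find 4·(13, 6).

(12, 11)

Write Q = (13, 6).
Double-and-add on 4 = (100)₂. Start with Q = (13, 6) for the leading 1-bit.
double: tangent at (13, 6): λ = (3·13² + 16)/(2·6) ≡ 10/12. 12⁻¹ ≡ 8 (mod 19), so λ ≡ 10·8 ≡ 4.
  x = λ² - 13 - 13 = 16 - 26 ≡ 9; y = λ·(13 - 9) - 6 ≡ 10. → (9, 10)
double: tangent at (9, 10): λ = (3·9² + 16)/(2·10) ≡ 12/1. 1⁻¹ ≡ 1 (mod 19), so λ ≡ 12·1 ≡ 12.
  x = λ² - 9 - 9 = 144 - 18 ≡ 12; y = λ·(9 - 12) - 10 ≡ 11. → (12, 11)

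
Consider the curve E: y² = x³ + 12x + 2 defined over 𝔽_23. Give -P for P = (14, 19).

(14, 4)

-(14, 19) = (14, -19 mod 23) = (14, 4).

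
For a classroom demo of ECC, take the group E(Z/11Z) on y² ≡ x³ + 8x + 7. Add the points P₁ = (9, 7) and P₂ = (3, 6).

(3, 5)

(9, 7) + (3, 6). λ = (6 - 7)/(3 - 9) ≡ 10/5 mod 11. 5⁻¹ ≡ 9 (mod 11), so λ ≡ 2.
  x = λ² - 9 - 3 = 4 - 12 ≡ 3; y = λ·(9 - 3) - 7 ≡ 5. → (3, 5)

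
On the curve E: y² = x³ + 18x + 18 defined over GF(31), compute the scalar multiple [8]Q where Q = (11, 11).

(20, 16)

Double-and-add on 8 = (1000)₂. Start with Q = (11, 11) for the leading 1-bit.
double: tangent at (11, 11): λ = (3·11² + 18)/(2·11) ≡ 9/22. 22⁻¹ ≡ 24 (mod 31), so λ ≡ 9·24 ≡ 30.
  x = λ² - 11 - 11 = 900 - 22 ≡ 10; y = λ·(11 - 10) - 11 ≡ 19. → (10, 19)
double: tangent at (10, 19): λ = (3·10² + 18)/(2·19) ≡ 8/7. 7⁻¹ ≡ 9 (mod 31), so λ ≡ 8·9 ≡ 10.
  x = λ² - 10 - 10 = 100 - 20 ≡ 18; y = λ·(10 - 18) - 19 ≡ 25. → (18, 25)
double: tangent at (18, 25): λ = (3·18² + 18)/(2·25) ≡ 29/19. 19⁻¹ ≡ 18 (mod 31) since 19·18 = 342 ≡ 1, so λ ≡ 29·18 ≡ 26.
  x = λ² - 18 - 18 = 676 - 36 ≡ 20; y = λ·(18 - 20) - 25 ≡ 16. → (20, 16)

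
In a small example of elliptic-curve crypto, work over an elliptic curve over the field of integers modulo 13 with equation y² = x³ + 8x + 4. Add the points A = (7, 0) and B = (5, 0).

(1, 0)

(7, 0) + (5, 0). λ = (0 - 0)/(5 - 7) ≡ 0/11 mod 13. 11⁻¹ ≡ 6 (mod 13) since 11·6 = 66 ≡ 1, so λ ≡ 0.
  x = λ² - 7 - 5 = 0 - 12 ≡ 1; y = λ·(7 - 1) - 0 ≡ 0. → (1, 0)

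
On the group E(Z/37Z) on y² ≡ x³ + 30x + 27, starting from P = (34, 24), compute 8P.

(6, 33)

Repeated addition: build up to 8P.
2P: tangent at (34, 24): λ = (3·34² + 30)/(2·24) ≡ 20/11. 11⁻¹ ≡ 27 (mod 37), so λ ≡ 20·27 ≡ 22.
  x = λ² - 34 - 34 = 484 - 68 ≡ 9; y = λ·(34 - 9) - 24 ≡ 8. → (9, 8)
3P: (9, 8) + (34, 24). λ = (24 - 8)/(34 - 9) ≡ 16/25 mod 37. 25⁻¹ ≡ 3 (mod 37) since 25·3 = 75 ≡ 1, so λ ≡ 11.
  x = λ² - 9 - 34 = 121 - 43 ≡ 4; y = λ·(9 - 4) - 8 ≡ 10. → (4, 10)
4P: (4, 10) + (34, 24). λ = (24 - 10)/(34 - 4) ≡ 14/30 mod 37. 30⁻¹ ≡ 21 (mod 37), so λ ≡ 35.
  x = λ² - 4 - 34 = 1225 - 38 ≡ 3; y = λ·(4 - 3) - 10 ≡ 25. → (3, 25)
5P: (3, 25) + (34, 24). λ = (24 - 25)/(34 - 3) ≡ 36/31 mod 37. 31⁻¹ ≡ 6 (mod 37), so λ ≡ 31.
  x = λ² - 3 - 34 = 961 - 37 ≡ 36; y = λ·(3 - 36) - 25 ≡ 25. → (36, 25)
6P: (36, 25) + (34, 24). λ = (24 - 25)/(34 - 36) ≡ 36/35 mod 37. 35⁻¹ ≡ 18 (mod 37), so λ ≡ 19.
  x = λ² - 36 - 34 = 361 - 70 ≡ 32; y = λ·(36 - 32) - 25 ≡ 14. → (32, 14)
7P: (32, 14) + (34, 24). λ = (24 - 14)/(34 - 32) ≡ 10/2 mod 37. 2⁻¹ ≡ 19 (mod 37) since 2·19 = 38 ≡ 1, so λ ≡ 5.
  x = λ² - 32 - 34 = 25 - 66 ≡ 33; y = λ·(32 - 33) - 14 ≡ 18. → (33, 18)
8P: (33, 18) + (34, 24). λ = (24 - 18)/(34 - 33) ≡ 6/1 mod 37. 1⁻¹ ≡ 1 (mod 37), so λ ≡ 6.
  x = λ² - 33 - 34 = 36 - 67 ≡ 6; y = λ·(33 - 6) - 18 ≡ 33. → (6, 33)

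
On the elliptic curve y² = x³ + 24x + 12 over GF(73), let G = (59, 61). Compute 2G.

(3, 44)

tangent at (59, 61): λ = (3·59² + 24)/(2·61) ≡ 28/49. 49⁻¹ ≡ 3 (mod 73) since 49·3 = 147 ≡ 1, so λ ≡ 28·3 ≡ 11.
  x = λ² - 59 - 59 = 121 - 118 ≡ 3; y = λ·(59 - 3) - 61 ≡ 44. → (3, 44)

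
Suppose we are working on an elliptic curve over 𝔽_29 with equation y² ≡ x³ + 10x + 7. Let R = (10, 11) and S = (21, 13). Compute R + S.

(10, 11) + (21, 13). λ = (13 - 11)/(21 - 10) ≡ 2/11 mod 29. 11⁻¹ ≡ 8 (mod 29) since 11·8 = 88 ≡ 1, so λ ≡ 16.
  x = λ² - 10 - 21 = 256 - 31 ≡ 22; y = λ·(10 - 22) - 11 ≡ 0. → (22, 0)

(22, 0)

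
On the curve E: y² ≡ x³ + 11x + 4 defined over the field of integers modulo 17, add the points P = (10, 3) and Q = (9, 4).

(10, 3) + (9, 4). λ = (4 - 3)/(9 - 10) ≡ 1/16 mod 17. 16⁻¹ ≡ 16 (mod 17), so λ ≡ 16.
  x = λ² - 10 - 9 = 256 - 19 ≡ 16; y = λ·(10 - 16) - 3 ≡ 3. → (16, 3)

(16, 3)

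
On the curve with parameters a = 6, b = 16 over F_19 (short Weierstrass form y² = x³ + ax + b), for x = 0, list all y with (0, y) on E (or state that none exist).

x³ + 6x + 16 = 16 ≡ 16 (mod 19).
Square roots of 16 mod 19: 4 and 15 (since 4² = 16 ≡ 16).

4, 15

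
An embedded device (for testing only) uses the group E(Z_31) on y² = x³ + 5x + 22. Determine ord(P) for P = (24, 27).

7

2P: tangent at (24, 27): λ = (3·24² + 5)/(2·27) ≡ 28/23. 23⁻¹ ≡ 27 (mod 31), so λ ≡ 28·27 ≡ 12.
  x = λ² - 24 - 24 = 144 - 48 ≡ 3; y = λ·(24 - 3) - 27 ≡ 8. → (3, 8)
3P: (3, 8) + (24, 27). λ = (27 - 8)/(24 - 3) ≡ 19/21 mod 31. 21⁻¹ ≡ 3 (mod 31), so λ ≡ 26.
  x = λ² - 3 - 24 = 676 - 27 ≡ 29; y = λ·(3 - 29) - 8 ≡ 29. → (29, 29)
4P: (29, 29) + (24, 27). λ = (27 - 29)/(24 - 29) ≡ 29/26 mod 31. 26⁻¹ ≡ 6 (mod 31) since 26·6 = 156 ≡ 1, so λ ≡ 19.
  x = λ² - 29 - 24 = 361 - 53 ≡ 29; y = λ·(29 - 29) - 29 ≡ 2. → (29, 2)
5P: (29, 2) + (24, 27). λ = (27 - 2)/(24 - 29) ≡ 25/26 mod 31. 26⁻¹ ≡ 6 (mod 31), so λ ≡ 26.
  x = λ² - 29 - 24 = 676 - 53 ≡ 3; y = λ·(29 - 3) - 2 ≡ 23. → (3, 23)
6P: (3, 23) + (24, 27). λ = (27 - 23)/(24 - 3) ≡ 4/21 mod 31. 21⁻¹ ≡ 3 (mod 31), so λ ≡ 12.
  x = λ² - 3 - 24 = 144 - 27 ≡ 24; y = λ·(3 - 24) - 23 ≡ 4. → (24, 4)
7P: (24, 4) + (24, 27): same x and y₁ ≡ -y₂, so the sum is the point at infinity.
7P = the point at infinity, so the order is 7.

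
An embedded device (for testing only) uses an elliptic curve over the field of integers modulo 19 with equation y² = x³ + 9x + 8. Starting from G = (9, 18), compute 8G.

(3, 10)

Double-and-add on 8 = (1000)₂. Start with G = (9, 18) for the leading 1-bit.
double: tangent at (9, 18): λ = (3·9² + 9)/(2·18) ≡ 5/17. 17⁻¹ ≡ 9 (mod 19) since 17·9 = 153 ≡ 1, so λ ≡ 5·9 ≡ 7.
  x = λ² - 9 - 9 = 49 - 18 ≡ 12; y = λ·(9 - 12) - 18 ≡ 18. → (12, 18)
double: tangent at (12, 18): λ = (3·12² + 9)/(2·18) ≡ 4/17. 17⁻¹ ≡ 9 (mod 19), so λ ≡ 4·9 ≡ 17.
  x = λ² - 12 - 12 = 289 - 24 ≡ 18; y = λ·(12 - 18) - 18 ≡ 13. → (18, 13)
double: tangent at (18, 13): λ = (3·18² + 9)/(2·13) ≡ 12/7. 7⁻¹ ≡ 11 (mod 19), so λ ≡ 12·11 ≡ 18.
  x = λ² - 18 - 18 = 324 - 36 ≡ 3; y = λ·(18 - 3) - 13 ≡ 10. → (3, 10)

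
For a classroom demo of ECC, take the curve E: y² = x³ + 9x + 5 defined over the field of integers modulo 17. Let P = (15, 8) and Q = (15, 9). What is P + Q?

The two points share x = 15 and their y-coordinates satisfy 8 + 9 ≡ 0 (mod 17), so they are inverses. Their sum is O.

O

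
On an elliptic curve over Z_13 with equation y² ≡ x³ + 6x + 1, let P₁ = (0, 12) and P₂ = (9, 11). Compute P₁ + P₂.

(0, 1)

(0, 12) + (9, 11). λ = (11 - 12)/(9 - 0) ≡ 12/9 mod 13. 9⁻¹ ≡ 3 (mod 13), so λ ≡ 10.
  x = λ² - 0 - 9 = 100 - 9 ≡ 0; y = λ·(0 - 0) - 12 ≡ 1. → (0, 1)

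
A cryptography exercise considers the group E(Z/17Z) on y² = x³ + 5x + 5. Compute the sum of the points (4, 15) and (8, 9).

(4, 15) + (8, 9). λ = (9 - 15)/(8 - 4) ≡ 11/4 mod 17. 4⁻¹ ≡ 13 (mod 17), so λ ≡ 7.
  x = λ² - 4 - 8 = 49 - 12 ≡ 3; y = λ·(4 - 3) - 15 ≡ 9. → (3, 9)

(3, 9)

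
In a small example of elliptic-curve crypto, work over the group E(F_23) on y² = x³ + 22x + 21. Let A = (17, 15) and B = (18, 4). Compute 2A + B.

O

First 2A:
Repeated addition: build up to 2A.
2A: tangent at (17, 15): λ = (3·17² + 22)/(2·15) ≡ 15/7. 7⁻¹ ≡ 10 (mod 23), so λ ≡ 15·10 ≡ 12.
  x = λ² - 17 - 17 = 144 - 34 ≡ 18; y = λ·(17 - 18) - 15 ≡ 19. → (18, 19)
2A = (18, 19).
Finally 2A + B:
(18, 19) + (18, 4): same x and y₁ ≡ -y₂, so the sum is ∞.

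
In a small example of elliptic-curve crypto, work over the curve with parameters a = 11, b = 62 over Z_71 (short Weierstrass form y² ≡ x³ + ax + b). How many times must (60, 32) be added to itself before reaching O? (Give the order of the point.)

9

2P: tangent at (60, 32): λ = (3·60² + 11)/(2·32) ≡ 19/64. 64⁻¹ ≡ 10 (mod 71), so λ ≡ 19·10 ≡ 48.
  x = λ² - 60 - 60 = 2304 - 120 ≡ 54; y = λ·(60 - 54) - 32 ≡ 43. → (54, 43)
3P: (54, 43) + (60, 32). λ = (32 - 43)/(60 - 54) ≡ 60/6 mod 71. 6⁻¹ ≡ 12 (mod 71) since 6·12 = 72 ≡ 1, so λ ≡ 10.
  x = λ² - 54 - 60 = 100 - 114 ≡ 57; y = λ·(54 - 57) - 43 ≡ 69. → (57, 69)
4P: (57, 69) + (60, 32). λ = (32 - 69)/(60 - 57) ≡ 34/3 mod 71. 3⁻¹ ≡ 24 (mod 71), so λ ≡ 35.
  x = λ² - 57 - 60 = 1225 - 117 ≡ 43; y = λ·(57 - 43) - 69 ≡ 66. → (43, 66)
5P: (43, 66) + (60, 32). λ = (32 - 66)/(60 - 43) ≡ 37/17 mod 71. 17⁻¹ ≡ 46 (mod 71), so λ ≡ 69.
  x = λ² - 43 - 60 = 4761 - 103 ≡ 43; y = λ·(43 - 43) - 66 ≡ 5. → (43, 5)
6P: (43, 5) + (60, 32). λ = (32 - 5)/(60 - 43) ≡ 27/17 mod 71. 17⁻¹ ≡ 46 (mod 71), so λ ≡ 35.
  x = λ² - 43 - 60 = 1225 - 103 ≡ 57; y = λ·(43 - 57) - 5 ≡ 2. → (57, 2)
7P: (57, 2) + (60, 32). λ = (32 - 2)/(60 - 57) ≡ 30/3 mod 71. 3⁻¹ ≡ 24 (mod 71), so λ ≡ 10.
  x = λ² - 57 - 60 = 100 - 117 ≡ 54; y = λ·(57 - 54) - 2 ≡ 28. → (54, 28)
8P: (54, 28) + (60, 32). λ = (32 - 28)/(60 - 54) ≡ 4/6 mod 71. 6⁻¹ ≡ 12 (mod 71) since 6·12 = 72 ≡ 1, so λ ≡ 48.
  x = λ² - 54 - 60 = 2304 - 114 ≡ 60; y = λ·(54 - 60) - 28 ≡ 39. → (60, 39)
9P: (60, 39) + (60, 32): same x and y₁ ≡ -y₂, so the sum is O.
9P = O, so the order is 9.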